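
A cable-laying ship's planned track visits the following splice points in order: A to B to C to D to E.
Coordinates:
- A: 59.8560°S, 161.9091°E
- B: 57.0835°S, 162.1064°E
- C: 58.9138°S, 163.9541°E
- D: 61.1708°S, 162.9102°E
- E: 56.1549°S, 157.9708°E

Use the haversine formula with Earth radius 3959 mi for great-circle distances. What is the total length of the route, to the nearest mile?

884 mi

Leg distances:
A→B: 191.7 mi  (cumulative 191.7 mi)
B→C: 143.4 mi  (cumulative 335.1 mi)
C→D: 160.1 mi  (cumulative 495.2 mi)
D→E: 389.1 mi  (cumulative 884.3 mi)
Total route length ≈ 884 mi.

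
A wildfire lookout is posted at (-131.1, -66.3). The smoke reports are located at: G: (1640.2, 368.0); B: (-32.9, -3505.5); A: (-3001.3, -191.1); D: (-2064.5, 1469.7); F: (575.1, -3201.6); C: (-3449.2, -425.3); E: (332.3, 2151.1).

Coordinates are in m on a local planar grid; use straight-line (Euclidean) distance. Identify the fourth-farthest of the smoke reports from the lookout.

Distance to each, sorted:
B: 3440.6 m
C: 3337.5 m
F: 3213.8 m
A: 2872.9 m
D: 2469.3 m
E: 2265.3 m
G: 1823.8 m
The fourth-farthest is A at 2872.9 m.

A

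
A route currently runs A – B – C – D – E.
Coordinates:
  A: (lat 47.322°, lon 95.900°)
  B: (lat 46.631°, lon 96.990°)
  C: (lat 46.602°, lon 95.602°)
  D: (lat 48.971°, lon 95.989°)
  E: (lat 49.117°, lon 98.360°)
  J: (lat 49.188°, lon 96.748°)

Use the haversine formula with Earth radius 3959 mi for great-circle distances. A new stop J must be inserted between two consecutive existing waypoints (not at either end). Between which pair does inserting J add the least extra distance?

between D and E

Added distance for inserting J between each consecutive pair:
A–B: 241.6 mi
B–C: 297.5 mi
C–D: 59.2 mi
D–E: 2.6 mi
Smallest added distance is 2.6 mi, inserting between D and E.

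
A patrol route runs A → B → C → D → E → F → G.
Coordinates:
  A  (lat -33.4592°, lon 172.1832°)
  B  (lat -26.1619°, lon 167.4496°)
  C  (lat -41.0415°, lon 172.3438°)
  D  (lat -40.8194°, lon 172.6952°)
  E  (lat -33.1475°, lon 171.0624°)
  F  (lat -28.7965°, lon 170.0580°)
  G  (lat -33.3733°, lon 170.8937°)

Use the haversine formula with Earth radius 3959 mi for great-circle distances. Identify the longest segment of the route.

Leg distances:
A→B: 578.4 mi
B→C: 1065.5 mi
C→D: 23.9 mi
D→E: 537.7 mi
E→F: 306.5 mi
F→G: 320.1 mi
The longest leg is B–C at 1065.5 mi.

B–C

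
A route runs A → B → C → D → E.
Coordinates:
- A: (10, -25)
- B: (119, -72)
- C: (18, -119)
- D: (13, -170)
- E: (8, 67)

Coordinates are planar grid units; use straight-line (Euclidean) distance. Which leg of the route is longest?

D–E

Leg distances:
A→B: 118.7
B→C: 111.4
C→D: 51.2
D→E: 237.1
The longest leg is D–E at 237.1.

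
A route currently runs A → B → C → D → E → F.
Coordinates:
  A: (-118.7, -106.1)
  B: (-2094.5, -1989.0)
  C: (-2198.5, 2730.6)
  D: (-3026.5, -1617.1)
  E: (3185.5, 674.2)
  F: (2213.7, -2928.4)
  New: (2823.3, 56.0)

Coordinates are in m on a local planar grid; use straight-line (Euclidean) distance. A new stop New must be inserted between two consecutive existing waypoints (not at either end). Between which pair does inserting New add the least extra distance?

Added distance for inserting New between each consecutive pair:
A–B: 5543.2 m
B–C: 6294.9 m
C–D: 7348.2 m
D–E: 179.7 m
E–F: 31.1 m
Smallest added distance is 31.1 m, inserting between E and F.

between E and F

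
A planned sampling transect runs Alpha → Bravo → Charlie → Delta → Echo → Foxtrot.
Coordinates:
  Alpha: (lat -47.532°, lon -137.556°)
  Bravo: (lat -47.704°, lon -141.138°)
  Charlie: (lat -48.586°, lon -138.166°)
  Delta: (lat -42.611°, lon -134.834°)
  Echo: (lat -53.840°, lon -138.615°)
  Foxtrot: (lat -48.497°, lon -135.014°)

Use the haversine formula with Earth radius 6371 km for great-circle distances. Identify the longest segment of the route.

Delta–Echo

Leg distances:
Alpha→Bravo: 269.1 km
Bravo→Charlie: 241.3 km
Charlie→Delta: 713.0 km
Delta→Echo: 1279.2 km
Echo→Foxtrot: 644.8 km
The longest leg is Delta–Echo at 1279.2 km.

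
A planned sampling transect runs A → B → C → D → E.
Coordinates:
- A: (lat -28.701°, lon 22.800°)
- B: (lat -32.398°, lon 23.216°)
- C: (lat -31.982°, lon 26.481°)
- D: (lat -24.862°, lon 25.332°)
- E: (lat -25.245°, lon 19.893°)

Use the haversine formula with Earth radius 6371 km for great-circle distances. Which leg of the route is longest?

C–D

Leg distances:
A→B: 413.0 km
B→C: 310.7 km
C→D: 799.6 km
D→E: 549.5 km
The longest leg is C–D at 799.6 km.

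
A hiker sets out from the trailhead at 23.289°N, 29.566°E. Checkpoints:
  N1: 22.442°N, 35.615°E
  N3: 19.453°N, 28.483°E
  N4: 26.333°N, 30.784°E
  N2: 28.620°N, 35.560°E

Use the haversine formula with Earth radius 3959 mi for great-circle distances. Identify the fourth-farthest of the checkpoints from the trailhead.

N4

Distances from the trailhead (23.289°N, 29.566°E):
N2: 523.6 mi
N1: 389.5 mi
N3: 274.1 mi
N4: 223.8 mi
The fourth-farthest is N4 at 223.8 mi.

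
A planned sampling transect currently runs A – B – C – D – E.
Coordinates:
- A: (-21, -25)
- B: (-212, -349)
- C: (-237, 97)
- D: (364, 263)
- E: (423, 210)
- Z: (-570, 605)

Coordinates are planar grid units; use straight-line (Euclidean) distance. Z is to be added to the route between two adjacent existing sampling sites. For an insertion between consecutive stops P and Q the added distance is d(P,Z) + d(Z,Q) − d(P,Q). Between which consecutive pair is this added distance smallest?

between C and D

Added distance for inserting Z between each consecutive pair:
A–B: 1478.5
B–C: 1179.7
C–D: 978.6
D–E: 1984.0
Smallest added distance is 978.6, inserting between C and D.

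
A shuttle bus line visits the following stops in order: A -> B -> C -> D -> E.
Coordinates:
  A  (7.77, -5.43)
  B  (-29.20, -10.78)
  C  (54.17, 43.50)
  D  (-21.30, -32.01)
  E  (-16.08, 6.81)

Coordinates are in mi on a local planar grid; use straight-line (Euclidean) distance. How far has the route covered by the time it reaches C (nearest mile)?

137 mi

Leg distances:
A→B: 37.4 mi  (cumulative 37.4 mi)
B→C: 99.5 mi  (cumulative 136.8 mi)
Cumulative distance at C ≈ 137 mi.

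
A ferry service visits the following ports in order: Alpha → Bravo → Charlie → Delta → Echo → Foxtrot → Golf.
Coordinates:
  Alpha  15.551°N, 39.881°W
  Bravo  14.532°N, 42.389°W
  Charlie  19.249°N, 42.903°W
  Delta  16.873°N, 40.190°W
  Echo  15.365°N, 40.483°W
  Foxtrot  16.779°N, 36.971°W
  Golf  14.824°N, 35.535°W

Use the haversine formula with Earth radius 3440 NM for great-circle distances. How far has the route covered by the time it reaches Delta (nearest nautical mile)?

653 NM

Leg distances:
Alpha→Bravo: 157.8 NM  (cumulative 157.8 NM)
Bravo→Charlie: 284.7 NM  (cumulative 442.5 NM)
Charlie→Delta: 210.5 NM  (cumulative 653.0 NM)
Cumulative distance at Delta ≈ 653 NM.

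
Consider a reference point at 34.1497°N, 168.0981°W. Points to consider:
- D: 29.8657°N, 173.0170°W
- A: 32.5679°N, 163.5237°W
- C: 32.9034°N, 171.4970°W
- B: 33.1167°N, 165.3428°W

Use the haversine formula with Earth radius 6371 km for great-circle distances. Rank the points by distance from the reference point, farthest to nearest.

Computing each great-circle distance from 34.1497°N, 168.0981°W:
D 29.8657°N, 173.0170°W: 664.7 km
A 32.5679°N, 163.5237°W: 459.8 km
C 32.9034°N, 171.4970°W: 344.2 km
B 33.1167°N, 165.3428°W: 279.7 km

D, A, C, B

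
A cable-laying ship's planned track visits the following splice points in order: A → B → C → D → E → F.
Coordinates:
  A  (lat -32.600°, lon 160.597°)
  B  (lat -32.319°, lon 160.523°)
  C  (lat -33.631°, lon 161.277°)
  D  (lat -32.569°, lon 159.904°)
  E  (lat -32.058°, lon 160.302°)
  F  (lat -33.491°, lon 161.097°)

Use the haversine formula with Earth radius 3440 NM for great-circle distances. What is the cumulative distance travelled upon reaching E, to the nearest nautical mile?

235 NM

Leg distances:
A→B: 17.3 NM  (cumulative 17.3 NM)
B→C: 87.4 NM  (cumulative 104.7 NM)
C→D: 94.0 NM  (cumulative 198.7 NM)
D→E: 36.7 NM  (cumulative 235.4 NM)
Cumulative distance at E ≈ 235 NM.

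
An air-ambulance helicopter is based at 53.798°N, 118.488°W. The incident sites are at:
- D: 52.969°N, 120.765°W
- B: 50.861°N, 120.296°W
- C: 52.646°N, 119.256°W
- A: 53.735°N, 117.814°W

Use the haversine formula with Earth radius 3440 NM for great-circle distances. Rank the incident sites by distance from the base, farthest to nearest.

Distance from the base at 53.798°N, 118.488°W to each:
B 50.861°N, 120.296°W: 188.4 NM
D 52.969°N, 120.765°W: 95.5 NM
C 52.646°N, 119.256°W: 74.5 NM
A 53.735°N, 117.814°W: 24.2 NM

B, D, C, A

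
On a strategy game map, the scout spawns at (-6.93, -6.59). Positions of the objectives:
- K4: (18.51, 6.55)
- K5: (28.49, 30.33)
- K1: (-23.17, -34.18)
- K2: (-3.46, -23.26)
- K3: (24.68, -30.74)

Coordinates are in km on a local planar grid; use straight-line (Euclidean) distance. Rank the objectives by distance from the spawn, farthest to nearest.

K5, K3, K1, K4, K2

Computing each straight-line distance from (-6.93, -6.59):
K5 (28.49, 30.33): 51.2 km
K3 (24.68, -30.74): 39.8 km
K1 (-23.17, -34.18): 32.0 km
K4 (18.51, 6.55): 28.6 km
K2 (-3.46, -23.26): 17.0 km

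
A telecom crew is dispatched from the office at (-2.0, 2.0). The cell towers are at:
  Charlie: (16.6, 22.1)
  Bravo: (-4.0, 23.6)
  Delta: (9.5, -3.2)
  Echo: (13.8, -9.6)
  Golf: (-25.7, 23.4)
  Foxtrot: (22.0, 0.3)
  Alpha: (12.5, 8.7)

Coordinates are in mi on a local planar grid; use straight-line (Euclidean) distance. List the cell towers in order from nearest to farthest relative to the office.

Distance from the office at (-2.0, 2.0) to each:
Delta (9.5, -3.2): 12.6 mi
Alpha (12.5, 8.7): 16.0 mi
Echo (13.8, -9.6): 19.6 mi
Bravo (-4.0, 23.6): 21.7 mi
Foxtrot (22.0, 0.3): 24.1 mi
Charlie (16.6, 22.1): 27.4 mi
Golf (-25.7, 23.4): 31.9 mi

Delta, Alpha, Echo, Bravo, Foxtrot, Charlie, Golf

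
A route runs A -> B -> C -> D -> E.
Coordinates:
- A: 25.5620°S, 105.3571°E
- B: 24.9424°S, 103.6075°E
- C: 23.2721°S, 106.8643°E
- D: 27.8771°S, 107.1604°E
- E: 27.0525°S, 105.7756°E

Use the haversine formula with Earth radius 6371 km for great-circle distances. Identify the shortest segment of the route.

Leg distances:
A→B: 189.0 km
B→C: 379.1 km
C→D: 512.9 km
D→E: 164.5 km
The shortest leg is D–E at 164.5 km.

D–E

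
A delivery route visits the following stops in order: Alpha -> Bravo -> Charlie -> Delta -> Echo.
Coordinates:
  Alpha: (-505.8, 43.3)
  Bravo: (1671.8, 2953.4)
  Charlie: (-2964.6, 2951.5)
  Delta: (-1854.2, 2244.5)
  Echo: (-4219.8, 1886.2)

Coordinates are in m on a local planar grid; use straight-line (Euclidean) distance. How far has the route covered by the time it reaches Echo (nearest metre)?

Leg distances:
Alpha→Bravo: 3634.6 m  (cumulative 3634.6 m)
Bravo→Charlie: 4636.4 m  (cumulative 8271.0 m)
Charlie→Delta: 1316.4 m  (cumulative 9587.4 m)
Delta→Echo: 2392.6 m  (cumulative 11980.0 m)
Cumulative distance at Echo ≈ 11980 m.

11980 m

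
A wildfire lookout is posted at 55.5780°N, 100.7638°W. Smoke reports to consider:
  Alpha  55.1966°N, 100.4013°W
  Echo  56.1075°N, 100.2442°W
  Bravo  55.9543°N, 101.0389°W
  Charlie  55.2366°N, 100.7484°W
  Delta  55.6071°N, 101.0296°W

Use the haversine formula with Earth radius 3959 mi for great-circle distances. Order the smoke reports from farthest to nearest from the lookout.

Distance from the lookout at 55.5780°N, 100.7638°W to each:
Echo 56.1075°N, 100.2442°W: 41.8 mi
Alpha 55.1966°N, 100.4013°W: 29.9 mi
Bravo 55.9543°N, 101.0389°W: 28.1 mi
Charlie 55.2366°N, 100.7484°W: 23.6 mi
Delta 55.6071°N, 101.0296°W: 10.6 mi

Echo, Alpha, Bravo, Charlie, Delta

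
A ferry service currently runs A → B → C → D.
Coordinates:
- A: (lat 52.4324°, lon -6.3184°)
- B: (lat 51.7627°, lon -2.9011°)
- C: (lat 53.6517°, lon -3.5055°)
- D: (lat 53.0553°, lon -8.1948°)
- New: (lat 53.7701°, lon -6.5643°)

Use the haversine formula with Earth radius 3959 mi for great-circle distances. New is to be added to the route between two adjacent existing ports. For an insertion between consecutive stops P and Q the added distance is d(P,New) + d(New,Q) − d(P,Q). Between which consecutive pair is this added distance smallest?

between C and D

Added distance for inserting New between each consecutive pair:
A–B: 147.3 mi
B–C: 199.0 mi
C–D: 11.0 mi
Smallest added distance is 11.0 mi, inserting between C and D.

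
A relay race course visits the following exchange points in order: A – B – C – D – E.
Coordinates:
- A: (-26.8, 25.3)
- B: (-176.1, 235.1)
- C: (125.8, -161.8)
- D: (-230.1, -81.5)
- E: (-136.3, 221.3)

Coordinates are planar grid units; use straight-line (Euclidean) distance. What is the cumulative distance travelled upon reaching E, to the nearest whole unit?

Leg distances:
A→B: 257.5  (cumulative 257.5)
B→C: 498.7  (cumulative 756.2)
C→D: 364.8  (cumulative 1121.0)
D→E: 317.0  (cumulative 1438.0)
Cumulative distance at E ≈ 1438.

1438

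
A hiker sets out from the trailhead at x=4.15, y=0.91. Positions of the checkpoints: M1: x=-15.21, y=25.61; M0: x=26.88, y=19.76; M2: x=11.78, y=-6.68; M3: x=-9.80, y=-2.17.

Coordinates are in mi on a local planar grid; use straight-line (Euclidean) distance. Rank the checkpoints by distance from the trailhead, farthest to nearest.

M1, M0, M3, M2

Distance from the trailhead at x=4.15, y=0.91 to each:
M1 x=-15.21, y=25.61: 31.4 mi
M0 x=26.88, y=19.76: 29.5 mi
M3 x=-9.80, y=-2.17: 14.3 mi
M2 x=11.78, y=-6.68: 10.8 mi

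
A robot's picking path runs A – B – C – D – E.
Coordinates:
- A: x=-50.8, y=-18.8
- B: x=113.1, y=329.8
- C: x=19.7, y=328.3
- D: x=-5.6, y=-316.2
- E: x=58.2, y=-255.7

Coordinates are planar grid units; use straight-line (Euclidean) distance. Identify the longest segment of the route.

C–D

Leg distances:
A→B: 385.2
B→C: 93.4
C→D: 645.0
D→E: 87.9
The longest leg is C–D at 645.0.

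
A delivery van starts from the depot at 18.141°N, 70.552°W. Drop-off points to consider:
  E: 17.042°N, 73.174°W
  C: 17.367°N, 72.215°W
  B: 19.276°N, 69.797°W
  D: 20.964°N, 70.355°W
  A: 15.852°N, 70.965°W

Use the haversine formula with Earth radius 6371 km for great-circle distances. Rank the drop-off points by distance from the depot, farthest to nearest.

Computing each great-circle distance from 18.141°N, 70.552°W:
D 20.964°N, 70.355°W: 314.6 km
E 17.042°N, 73.174°W: 303.6 km
A 15.852°N, 70.965°W: 258.3 km
C 17.367°N, 72.215°W: 196.0 km
B 19.276°N, 69.797°W: 149.2 km

D, E, A, C, B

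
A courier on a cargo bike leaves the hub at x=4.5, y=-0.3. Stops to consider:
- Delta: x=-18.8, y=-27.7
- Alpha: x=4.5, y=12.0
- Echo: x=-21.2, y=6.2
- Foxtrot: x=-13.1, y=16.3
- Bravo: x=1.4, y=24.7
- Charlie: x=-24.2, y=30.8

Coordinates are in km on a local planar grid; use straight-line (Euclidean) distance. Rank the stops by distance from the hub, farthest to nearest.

Distances from the hub:
Charlie x=-24.2, y=30.8: 42.3 km
Delta x=-18.8, y=-27.7: 36.0 km
Echo x=-21.2, y=6.2: 26.5 km
Bravo x=1.4, y=24.7: 25.2 km
Foxtrot x=-13.1, y=16.3: 24.2 km
Alpha x=4.5, y=12.0: 12.3 km

Charlie, Delta, Echo, Bravo, Foxtrot, Alpha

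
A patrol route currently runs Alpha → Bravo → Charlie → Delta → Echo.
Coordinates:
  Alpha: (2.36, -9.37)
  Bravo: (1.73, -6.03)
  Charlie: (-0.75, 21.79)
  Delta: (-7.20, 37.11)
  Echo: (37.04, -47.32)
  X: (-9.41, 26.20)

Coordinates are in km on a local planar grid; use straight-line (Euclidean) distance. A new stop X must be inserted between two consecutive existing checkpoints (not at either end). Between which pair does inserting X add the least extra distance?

Added distance for inserting X between each consecutive pair:
Alpha–Bravo: 68.2 km
Bravo–Charlie: 15.9 km
Charlie–Delta: 4.2 km
Delta–Echo: 2.8 km
Smallest added distance is 2.8 km, inserting between Delta and Echo.

between Delta and Echo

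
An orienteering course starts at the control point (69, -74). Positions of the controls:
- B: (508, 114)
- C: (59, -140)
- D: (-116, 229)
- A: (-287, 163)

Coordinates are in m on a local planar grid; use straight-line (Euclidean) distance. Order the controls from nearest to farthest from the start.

C, D, A, B

Distances from the start:
C (59, -140): 66.8 m
D (-116, 229): 355.0 m
A (-287, 163): 427.7 m
B (508, 114): 477.6 m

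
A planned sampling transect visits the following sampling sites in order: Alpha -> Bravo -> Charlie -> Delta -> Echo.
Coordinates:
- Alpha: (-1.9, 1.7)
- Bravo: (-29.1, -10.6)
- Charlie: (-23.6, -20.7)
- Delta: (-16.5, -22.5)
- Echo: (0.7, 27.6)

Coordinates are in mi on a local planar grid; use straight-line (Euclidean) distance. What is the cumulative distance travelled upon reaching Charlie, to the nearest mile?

41 mi

Leg distances:
Alpha→Bravo: 29.9 mi  (cumulative 29.9 mi)
Bravo→Charlie: 11.5 mi  (cumulative 41.4 mi)
Cumulative distance at Charlie ≈ 41 mi.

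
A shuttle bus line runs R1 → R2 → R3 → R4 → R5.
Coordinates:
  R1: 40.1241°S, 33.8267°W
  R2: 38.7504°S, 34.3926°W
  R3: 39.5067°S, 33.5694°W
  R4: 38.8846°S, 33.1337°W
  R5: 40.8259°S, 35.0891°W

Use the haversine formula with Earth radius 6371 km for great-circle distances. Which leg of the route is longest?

Leg distances:
R1→R2: 160.3 km
R2→R3: 110.1 km
R3→R4: 78.7 km
R4→R5: 272.9 km
The longest leg is R4–R5 at 272.9 km.

R4–R5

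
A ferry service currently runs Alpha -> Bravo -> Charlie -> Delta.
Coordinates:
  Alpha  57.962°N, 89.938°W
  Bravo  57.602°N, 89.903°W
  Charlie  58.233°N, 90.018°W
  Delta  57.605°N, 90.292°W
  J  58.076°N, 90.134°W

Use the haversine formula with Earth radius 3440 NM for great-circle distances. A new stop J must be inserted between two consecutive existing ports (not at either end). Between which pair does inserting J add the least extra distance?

between Charlie and Delta

Added distance for inserting J between each consecutive pair:
Alpha–Bravo: 17.0 NM
Bravo–Charlie: 1.5 NM
Charlie–Delta: 0.1 NM
Smallest added distance is 0.1 NM, inserting between Charlie and Delta.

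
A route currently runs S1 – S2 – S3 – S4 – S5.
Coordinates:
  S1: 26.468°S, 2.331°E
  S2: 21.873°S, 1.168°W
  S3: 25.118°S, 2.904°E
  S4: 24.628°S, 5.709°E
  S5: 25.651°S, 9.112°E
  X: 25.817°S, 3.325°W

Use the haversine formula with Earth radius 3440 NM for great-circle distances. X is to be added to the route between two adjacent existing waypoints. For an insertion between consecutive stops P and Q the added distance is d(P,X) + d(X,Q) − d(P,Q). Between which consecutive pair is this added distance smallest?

Added distance for inserting X between each consecutive pair:
S1–S2: 236.2 NM
S2–S3: 308.0 NM
S3–S4: 680.4 NM
S4–S5: 973.3 NM
Smallest added distance is 236.2 NM, inserting between S1 and S2.

between S1 and S2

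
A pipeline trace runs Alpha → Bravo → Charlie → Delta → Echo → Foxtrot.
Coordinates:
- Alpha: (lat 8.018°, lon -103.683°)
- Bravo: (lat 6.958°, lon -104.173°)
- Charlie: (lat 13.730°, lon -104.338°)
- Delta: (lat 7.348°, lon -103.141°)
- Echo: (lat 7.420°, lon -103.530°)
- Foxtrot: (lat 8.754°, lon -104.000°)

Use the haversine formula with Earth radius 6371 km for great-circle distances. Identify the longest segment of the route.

Leg distances:
Alpha→Bravo: 129.7 km
Bravo→Charlie: 753.2 km
Charlie→Delta: 721.6 km
Delta→Echo: 43.6 km
Echo→Foxtrot: 157.1 km
The longest leg is Bravo–Charlie at 753.2 km.

Bravo–Charlie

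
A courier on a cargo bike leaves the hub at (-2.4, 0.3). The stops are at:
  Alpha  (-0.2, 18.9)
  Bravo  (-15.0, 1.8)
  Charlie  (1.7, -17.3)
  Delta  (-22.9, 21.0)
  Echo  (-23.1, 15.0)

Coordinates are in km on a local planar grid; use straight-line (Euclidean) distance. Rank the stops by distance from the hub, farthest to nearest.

Distances from the hub:
Delta (-22.9, 21.0): 29.1 km
Echo (-23.1, 15.0): 25.4 km
Alpha (-0.2, 18.9): 18.7 km
Charlie (1.7, -17.3): 18.1 km
Bravo (-15.0, 1.8): 12.7 km

Delta, Echo, Alpha, Charlie, Bravo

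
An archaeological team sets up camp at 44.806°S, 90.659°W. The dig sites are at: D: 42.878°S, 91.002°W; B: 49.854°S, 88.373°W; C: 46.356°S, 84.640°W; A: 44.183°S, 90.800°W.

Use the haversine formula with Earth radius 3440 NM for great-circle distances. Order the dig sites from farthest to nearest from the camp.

Distances from the camp:
B 49.854°S, 88.373°W: 317.0 NM
C 46.356°S, 84.640°W: 269.4 NM
D 42.878°S, 91.002°W: 116.7 NM
A 44.183°S, 90.800°W: 37.9 NM

B, C, D, A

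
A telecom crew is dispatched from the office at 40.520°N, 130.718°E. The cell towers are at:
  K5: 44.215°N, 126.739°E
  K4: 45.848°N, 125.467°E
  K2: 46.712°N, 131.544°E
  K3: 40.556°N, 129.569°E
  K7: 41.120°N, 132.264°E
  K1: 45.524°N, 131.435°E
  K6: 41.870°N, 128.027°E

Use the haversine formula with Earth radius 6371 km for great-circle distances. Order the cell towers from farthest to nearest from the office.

Distance from the office at 40.520°N, 130.718°E to each:
K4 45.848°N, 125.467°E: 729.2 km
K2 46.712°N, 131.544°E: 691.7 km
K1 45.524°N, 131.435°E: 559.5 km
K5 44.215°N, 126.739°E: 524.9 km
K6 41.870°N, 128.027°E: 270.6 km
K7 41.120°N, 132.264°E: 146.2 km
K3 40.556°N, 129.569°E: 97.2 km

K4, K2, K1, K5, K6, K7, K3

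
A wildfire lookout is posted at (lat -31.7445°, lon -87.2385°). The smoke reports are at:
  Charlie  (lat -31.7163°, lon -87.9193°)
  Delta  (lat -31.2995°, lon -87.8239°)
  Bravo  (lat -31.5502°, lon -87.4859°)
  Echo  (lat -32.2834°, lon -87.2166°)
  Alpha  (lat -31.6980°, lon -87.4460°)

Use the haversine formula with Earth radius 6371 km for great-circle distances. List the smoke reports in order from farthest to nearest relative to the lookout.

Delta, Charlie, Echo, Bravo, Alpha

Distance from the lookout at (lat -31.7445°, lon -87.2385°) to each:
Delta (lat -31.2995°, lon -87.8239°): 74.3 km
Charlie (lat -31.7163°, lon -87.9193°): 64.5 km
Echo (lat -32.2834°, lon -87.2166°): 60.0 km
Bravo (lat -31.5502°, lon -87.4859°): 31.9 km
Alpha (lat -31.6980°, lon -87.4460°): 20.3 km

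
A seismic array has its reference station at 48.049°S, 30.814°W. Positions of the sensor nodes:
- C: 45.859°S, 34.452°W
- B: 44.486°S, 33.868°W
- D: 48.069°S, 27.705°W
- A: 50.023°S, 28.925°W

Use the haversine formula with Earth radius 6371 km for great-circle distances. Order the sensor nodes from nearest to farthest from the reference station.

Distance from the reference station at 48.049°S, 30.814°W to each:
D 48.069°S, 27.705°W: 231.1 km
A 50.023°S, 28.925°W: 259.1 km
C 45.859°S, 34.452°W: 368.1 km
B 44.486°S, 33.868°W: 460.4 km

D, A, C, B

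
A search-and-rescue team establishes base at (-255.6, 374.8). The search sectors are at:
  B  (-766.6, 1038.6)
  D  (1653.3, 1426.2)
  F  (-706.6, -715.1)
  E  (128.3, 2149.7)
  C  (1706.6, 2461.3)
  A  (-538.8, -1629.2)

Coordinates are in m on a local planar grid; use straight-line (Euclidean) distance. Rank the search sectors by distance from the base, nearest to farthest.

B, F, E, A, D, C

Computing each straight-line distance from (-255.6, 374.8):
B (-766.6, 1038.6): 837.7 m
F (-706.6, -715.1): 1179.5 m
E (128.3, 2149.7): 1815.9 m
A (-538.8, -1629.2): 2023.9 m
D (1653.3, 1426.2): 2179.3 m
C (1706.6, 2461.3): 2864.2 m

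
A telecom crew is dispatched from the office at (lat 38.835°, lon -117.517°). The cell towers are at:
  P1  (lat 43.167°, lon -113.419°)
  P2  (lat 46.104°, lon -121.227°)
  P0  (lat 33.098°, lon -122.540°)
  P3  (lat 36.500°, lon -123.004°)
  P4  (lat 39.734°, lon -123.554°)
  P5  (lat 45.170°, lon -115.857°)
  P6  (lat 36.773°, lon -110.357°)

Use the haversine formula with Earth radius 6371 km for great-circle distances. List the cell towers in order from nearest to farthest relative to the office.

P4, P3, P1, P6, P5, P0, P2

Computing each great-circle distance from (lat 38.835°, lon -117.517°):
P4 (lat 39.734°, lon -123.554°): 529.0 km
P3 (lat 36.500°, lon -123.004°): 548.2 km
P1 (lat 43.167°, lon -113.419°): 591.7 km
P6 (lat 36.773°, lon -110.357°): 669.3 km
P5 (lat 45.170°, lon -115.857°): 717.6 km
P0 (lat 33.098°, lon -122.540°): 781.5 km
P2 (lat 46.104°, lon -121.227°): 863.4 km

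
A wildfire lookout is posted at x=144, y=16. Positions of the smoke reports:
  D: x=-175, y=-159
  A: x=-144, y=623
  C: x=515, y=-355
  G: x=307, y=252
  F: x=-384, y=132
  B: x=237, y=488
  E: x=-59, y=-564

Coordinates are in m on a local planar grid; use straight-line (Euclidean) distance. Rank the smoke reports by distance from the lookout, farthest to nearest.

Distance from the lookout at x=144, y=16 to each:
A x=-144, y=623: 671.9 m
E x=-59, y=-564: 614.5 m
F x=-384, y=132: 540.6 m
C x=515, y=-355: 524.7 m
B x=237, y=488: 481.1 m
D x=-175, y=-159: 363.8 m
G x=307, y=252: 286.8 m

A, E, F, C, B, D, G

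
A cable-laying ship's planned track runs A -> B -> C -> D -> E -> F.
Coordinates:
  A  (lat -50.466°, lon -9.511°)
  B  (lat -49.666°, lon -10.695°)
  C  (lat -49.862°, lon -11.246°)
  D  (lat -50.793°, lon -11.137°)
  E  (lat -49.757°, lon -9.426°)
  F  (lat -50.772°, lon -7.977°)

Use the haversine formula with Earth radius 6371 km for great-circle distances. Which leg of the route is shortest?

B–C

Leg distances:
A→B: 122.7 km
B→C: 45.2 km
C→D: 103.8 km
D→E: 167.5 km
E→F: 152.8 km
The shortest leg is B–C at 45.2 km.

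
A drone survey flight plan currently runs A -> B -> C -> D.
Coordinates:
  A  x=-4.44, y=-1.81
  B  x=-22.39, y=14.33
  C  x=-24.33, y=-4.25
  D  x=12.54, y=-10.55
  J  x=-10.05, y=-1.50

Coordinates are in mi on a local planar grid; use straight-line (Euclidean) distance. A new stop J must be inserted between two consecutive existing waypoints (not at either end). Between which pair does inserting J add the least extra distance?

between C and D

Added distance for inserting J between each consecutive pair:
A–B: 1.6 mi
B–C: 15.9 mi
C–D: 1.5 mi
Smallest added distance is 1.5 mi, inserting between C and D.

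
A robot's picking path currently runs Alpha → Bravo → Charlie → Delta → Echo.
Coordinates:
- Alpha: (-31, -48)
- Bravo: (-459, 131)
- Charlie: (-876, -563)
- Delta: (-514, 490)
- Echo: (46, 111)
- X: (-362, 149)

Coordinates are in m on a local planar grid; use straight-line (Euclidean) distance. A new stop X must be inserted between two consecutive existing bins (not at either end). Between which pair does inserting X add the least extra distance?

between Alpha and Bravo

Added distance for inserting X between each consecutive pair:
Alpha–Bravo: 19.9 m
Bravo–Charlie: 167.2 m
Charlie–Delta: 138.0 m
Delta–Echo: 106.9 m
Smallest added distance is 19.9 m, inserting between Alpha and Bravo.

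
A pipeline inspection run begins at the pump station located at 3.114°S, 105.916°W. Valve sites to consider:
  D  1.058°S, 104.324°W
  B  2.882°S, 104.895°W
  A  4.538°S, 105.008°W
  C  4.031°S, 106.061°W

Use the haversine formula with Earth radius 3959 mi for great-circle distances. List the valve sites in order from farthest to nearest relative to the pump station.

D, A, B, C

Distances from the pump station:
D 1.058°S, 104.324°W: 179.6 mi
A 4.538°S, 105.008°W: 116.6 mi
B 2.882°S, 104.895°W: 72.3 mi
C 4.031°S, 106.061°W: 64.1 mi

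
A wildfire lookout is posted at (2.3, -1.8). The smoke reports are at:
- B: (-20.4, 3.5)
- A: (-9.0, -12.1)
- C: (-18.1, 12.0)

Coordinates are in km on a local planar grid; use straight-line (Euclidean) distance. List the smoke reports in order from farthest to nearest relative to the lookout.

Distances from the lookout:
C (-18.1, 12.0): 24.6 km
B (-20.4, 3.5): 23.3 km
A (-9.0, -12.1): 15.3 km

C, B, A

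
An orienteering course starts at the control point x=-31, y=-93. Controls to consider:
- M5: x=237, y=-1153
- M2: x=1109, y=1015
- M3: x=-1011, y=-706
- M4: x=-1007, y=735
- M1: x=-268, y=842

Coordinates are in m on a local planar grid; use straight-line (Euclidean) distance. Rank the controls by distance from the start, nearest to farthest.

M1, M5, M3, M4, M2

Computing each straight-line distance from x=-31, y=-93:
M1 x=-268, y=842: 964.6 m
M5 x=237, y=-1153: 1093.4 m
M3 x=-1011, y=-706: 1155.9 m
M4 x=-1007, y=735: 1279.9 m
M2 x=1109, y=1015: 1589.7 m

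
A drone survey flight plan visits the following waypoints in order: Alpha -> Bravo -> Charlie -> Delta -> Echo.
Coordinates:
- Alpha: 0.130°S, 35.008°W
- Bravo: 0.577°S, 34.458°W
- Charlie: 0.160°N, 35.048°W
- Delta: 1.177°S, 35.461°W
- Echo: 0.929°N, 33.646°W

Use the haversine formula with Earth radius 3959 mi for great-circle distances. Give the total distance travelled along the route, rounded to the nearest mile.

403 mi

Leg distances:
Alpha→Bravo: 49.0 mi  (cumulative 49.0 mi)
Bravo→Charlie: 65.2 mi  (cumulative 114.2 mi)
Charlie→Delta: 96.7 mi  (cumulative 210.9 mi)
Delta→Echo: 192.1 mi  (cumulative 403.0 mi)
Total route length ≈ 403 mi.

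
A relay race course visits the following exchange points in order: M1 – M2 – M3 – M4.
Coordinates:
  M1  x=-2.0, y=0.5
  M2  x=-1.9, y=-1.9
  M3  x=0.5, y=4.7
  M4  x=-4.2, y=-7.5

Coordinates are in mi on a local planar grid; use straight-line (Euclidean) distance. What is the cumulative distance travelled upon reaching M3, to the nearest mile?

9 mi

Leg distances:
M1→M2: 2.4 mi  (cumulative 2.4 mi)
M2→M3: 7.0 mi  (cumulative 9.4 mi)
Cumulative distance at M3 ≈ 9 mi.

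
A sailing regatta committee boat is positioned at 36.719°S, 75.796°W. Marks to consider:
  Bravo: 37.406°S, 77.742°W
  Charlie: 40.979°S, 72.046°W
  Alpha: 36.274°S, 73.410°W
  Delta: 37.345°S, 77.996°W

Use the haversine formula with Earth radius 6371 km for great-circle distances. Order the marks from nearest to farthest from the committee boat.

Distance from the committee boat at 36.719°S, 75.796°W to each:
Bravo 37.406°S, 77.742°W: 188.8 km
Delta 37.345°S, 77.996°W: 207.3 km
Alpha 36.274°S, 73.410°W: 218.9 km
Charlie 40.979°S, 72.046°W: 574.2 km

Bravo, Delta, Alpha, Charlie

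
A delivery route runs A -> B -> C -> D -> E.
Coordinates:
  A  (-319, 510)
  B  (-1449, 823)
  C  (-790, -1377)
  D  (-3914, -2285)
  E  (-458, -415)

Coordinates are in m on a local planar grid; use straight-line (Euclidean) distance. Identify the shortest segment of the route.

Leg distances:
A→B: 1172.5 m
B→C: 2296.6 m
C→D: 3253.3 m
D→E: 3929.5 m
The shortest leg is A–B at 1172.5 m.

A–B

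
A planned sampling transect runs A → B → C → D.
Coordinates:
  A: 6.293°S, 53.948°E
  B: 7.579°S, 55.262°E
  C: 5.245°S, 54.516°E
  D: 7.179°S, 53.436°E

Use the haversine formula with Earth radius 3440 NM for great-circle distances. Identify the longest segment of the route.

Leg distances:
A→B: 110.0 NM
B→C: 147.0 NM
C→D: 132.8 NM
The longest leg is B–C at 147.0 NM.

B–C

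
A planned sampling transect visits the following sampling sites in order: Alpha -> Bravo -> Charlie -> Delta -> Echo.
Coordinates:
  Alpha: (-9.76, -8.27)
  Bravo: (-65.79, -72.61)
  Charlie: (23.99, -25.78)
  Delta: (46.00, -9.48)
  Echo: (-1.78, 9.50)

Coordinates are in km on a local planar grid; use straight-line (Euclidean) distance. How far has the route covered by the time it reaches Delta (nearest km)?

Leg distances:
Alpha→Bravo: 85.3 km  (cumulative 85.3 km)
Bravo→Charlie: 101.3 km  (cumulative 186.6 km)
Charlie→Delta: 27.4 km  (cumulative 214.0 km)
Cumulative distance at Delta ≈ 214 km.

214 km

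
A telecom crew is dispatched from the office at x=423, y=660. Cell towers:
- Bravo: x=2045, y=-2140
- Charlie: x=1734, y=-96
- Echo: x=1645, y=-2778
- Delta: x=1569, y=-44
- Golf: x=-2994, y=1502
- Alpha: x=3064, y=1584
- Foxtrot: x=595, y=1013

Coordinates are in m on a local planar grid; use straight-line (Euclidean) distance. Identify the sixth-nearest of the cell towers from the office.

Distances from the office (x=423, y=660):
Foxtrot: 392.7 m
Delta: 1345.0 m
Charlie: 1513.4 m
Alpha: 2798.0 m
Bravo: 3235.9 m
Golf: 3519.2 m
Echo: 3648.7 m
The sixth-nearest is Golf at 3519.2 m.

Golf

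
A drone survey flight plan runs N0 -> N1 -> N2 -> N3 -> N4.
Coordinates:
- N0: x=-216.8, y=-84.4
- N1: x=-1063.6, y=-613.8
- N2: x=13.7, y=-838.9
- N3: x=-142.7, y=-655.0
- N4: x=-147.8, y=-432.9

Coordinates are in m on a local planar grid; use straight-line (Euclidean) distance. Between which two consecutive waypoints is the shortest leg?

Leg distances:
N0→N1: 998.7 m
N1→N2: 1100.6 m
N2→N3: 241.4 m
N3→N4: 222.2 m
The shortest leg is N3–N4 at 222.2 m.

N3–N4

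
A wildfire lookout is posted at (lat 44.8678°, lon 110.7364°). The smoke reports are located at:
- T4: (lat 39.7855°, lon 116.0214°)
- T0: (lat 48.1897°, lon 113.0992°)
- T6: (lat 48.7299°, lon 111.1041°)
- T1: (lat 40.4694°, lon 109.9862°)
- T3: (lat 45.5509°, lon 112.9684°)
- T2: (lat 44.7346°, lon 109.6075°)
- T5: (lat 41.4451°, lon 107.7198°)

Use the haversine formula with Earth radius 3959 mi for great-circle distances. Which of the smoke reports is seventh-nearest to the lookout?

Distance to each, sorted:
T2: 56.1 mi
T3: 118.5 mi
T0: 255.5 mi
T6: 267.4 mi
T5: 281.1 mi
T1: 306.3 mi
T4: 442.7 mi
The seventh-nearest is T4 at 442.7 mi.

T4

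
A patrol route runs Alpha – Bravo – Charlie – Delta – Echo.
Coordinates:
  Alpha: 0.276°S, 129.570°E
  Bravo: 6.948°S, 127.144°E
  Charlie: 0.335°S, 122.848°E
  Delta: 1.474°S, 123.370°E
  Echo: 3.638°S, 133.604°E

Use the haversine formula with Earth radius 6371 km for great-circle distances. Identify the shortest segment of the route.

Charlie–Delta

Leg distances:
Alpha→Bravo: 789.2 km
Bravo→Charlie: 876.2 km
Charlie→Delta: 139.3 km
Delta→Echo: 1162.0 km
The shortest leg is Charlie–Delta at 139.3 km.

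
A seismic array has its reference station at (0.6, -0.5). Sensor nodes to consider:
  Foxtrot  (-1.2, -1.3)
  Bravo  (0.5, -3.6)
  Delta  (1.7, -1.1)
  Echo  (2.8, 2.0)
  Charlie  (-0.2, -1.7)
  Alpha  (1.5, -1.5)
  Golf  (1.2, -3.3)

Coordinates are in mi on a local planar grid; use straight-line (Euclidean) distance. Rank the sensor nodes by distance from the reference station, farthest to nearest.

Echo, Bravo, Golf, Foxtrot, Charlie, Alpha, Delta

Distances from the reference station:
Echo (2.8, 2.0): 3.3 mi
Bravo (0.5, -3.6): 3.1 mi
Golf (1.2, -3.3): 2.9 mi
Foxtrot (-1.2, -1.3): 2.0 mi
Charlie (-0.2, -1.7): 1.4 mi
Alpha (1.5, -1.5): 1.3 mi
Delta (1.7, -1.1): 1.3 mi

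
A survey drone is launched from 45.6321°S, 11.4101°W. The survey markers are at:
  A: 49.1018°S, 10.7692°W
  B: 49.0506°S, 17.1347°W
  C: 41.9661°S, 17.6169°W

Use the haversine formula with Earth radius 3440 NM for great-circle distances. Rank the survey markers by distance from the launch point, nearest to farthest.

Computing each great-circle distance from 45.6321°S, 11.4101°W:
A 49.1018°S, 10.7692°W: 209.9 NM
B 49.0506°S, 17.1347°W: 310.3 NM
C 41.9661°S, 17.6169°W: 347.4 NM

A, B, C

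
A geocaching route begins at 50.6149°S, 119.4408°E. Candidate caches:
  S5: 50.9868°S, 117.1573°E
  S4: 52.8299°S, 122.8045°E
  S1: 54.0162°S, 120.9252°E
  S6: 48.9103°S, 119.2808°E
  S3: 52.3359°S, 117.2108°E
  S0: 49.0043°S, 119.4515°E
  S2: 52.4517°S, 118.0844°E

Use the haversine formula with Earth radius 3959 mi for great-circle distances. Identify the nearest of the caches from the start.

Distance to each, sorted:
S5: 103.0 mi
S0: 111.3 mi
S6: 118.0 mi
S2: 139.7 mi
S3: 152.8 mi
S4: 210.1 mi
S1: 243.2 mi
The nearest is S5 at 103.0 mi.

S5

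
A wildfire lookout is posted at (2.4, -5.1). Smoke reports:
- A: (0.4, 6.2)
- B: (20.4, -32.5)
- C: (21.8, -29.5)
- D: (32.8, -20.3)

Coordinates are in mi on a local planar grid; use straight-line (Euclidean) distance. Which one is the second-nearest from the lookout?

C

Distances from the lookout ((2.4, -5.1)):
A: 11.5 mi
C: 31.2 mi
B: 32.8 mi
D: 34.0 mi
The second-nearest is C at 31.2 mi.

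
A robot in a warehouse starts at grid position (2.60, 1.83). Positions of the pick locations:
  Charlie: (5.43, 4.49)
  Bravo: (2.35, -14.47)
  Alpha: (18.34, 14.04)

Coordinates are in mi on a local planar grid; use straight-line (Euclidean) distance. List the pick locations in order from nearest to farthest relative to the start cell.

Computing each straight-line distance from (2.60, 1.83):
Charlie (5.43, 4.49): 3.9 mi
Bravo (2.35, -14.47): 16.3 mi
Alpha (18.34, 14.04): 19.9 mi

Charlie, Bravo, Alpha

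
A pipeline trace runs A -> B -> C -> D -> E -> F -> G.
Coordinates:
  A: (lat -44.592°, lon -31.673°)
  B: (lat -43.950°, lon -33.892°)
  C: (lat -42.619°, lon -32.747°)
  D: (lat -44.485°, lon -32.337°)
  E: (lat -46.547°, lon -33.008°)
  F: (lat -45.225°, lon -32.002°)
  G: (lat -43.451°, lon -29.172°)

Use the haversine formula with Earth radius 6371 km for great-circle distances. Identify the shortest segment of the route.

E–F

Leg distances:
A→B: 190.5 km
B→C: 174.6 km
C→D: 210.1 km
D→E: 235.2 km
E→F: 166.3 km
F→G: 299.2 km
The shortest leg is E–F at 166.3 km.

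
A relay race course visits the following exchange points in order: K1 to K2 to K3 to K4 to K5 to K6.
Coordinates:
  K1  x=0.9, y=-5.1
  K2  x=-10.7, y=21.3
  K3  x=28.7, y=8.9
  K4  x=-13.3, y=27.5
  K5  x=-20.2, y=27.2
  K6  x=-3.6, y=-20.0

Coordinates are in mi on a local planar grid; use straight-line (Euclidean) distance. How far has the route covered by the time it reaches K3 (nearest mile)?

Leg distances:
K1→K2: 28.8 mi  (cumulative 28.8 mi)
K2→K3: 41.3 mi  (cumulative 70.1 mi)
Cumulative distance at K3 ≈ 70 mi.

70 mi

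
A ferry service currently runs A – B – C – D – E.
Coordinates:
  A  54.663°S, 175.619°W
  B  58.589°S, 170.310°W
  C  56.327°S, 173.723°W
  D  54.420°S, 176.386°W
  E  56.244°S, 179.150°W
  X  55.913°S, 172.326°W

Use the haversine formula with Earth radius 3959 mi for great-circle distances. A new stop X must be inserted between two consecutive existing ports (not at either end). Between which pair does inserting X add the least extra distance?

Added distance for inserting X between each consecutive pair:
A–B: 17.5 mi
B–C: 59.3 mi
C–D: 83.3 mi
D–E: 288.2 mi
Smallest added distance is 17.5 mi, inserting between A and B.

between A and B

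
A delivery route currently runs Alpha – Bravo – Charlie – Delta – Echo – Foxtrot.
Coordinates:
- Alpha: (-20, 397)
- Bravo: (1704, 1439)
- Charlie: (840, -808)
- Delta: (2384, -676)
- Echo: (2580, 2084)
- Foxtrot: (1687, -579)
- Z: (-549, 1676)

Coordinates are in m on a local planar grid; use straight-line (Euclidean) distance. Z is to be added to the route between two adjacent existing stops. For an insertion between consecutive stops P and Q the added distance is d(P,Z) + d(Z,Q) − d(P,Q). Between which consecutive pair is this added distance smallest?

Added distance for inserting Z between each consecutive pair:
Alpha–Bravo: 1635.1 m
Bravo–Charlie: 2704.0 m
Charlie–Delta: 5055.9 m
Delta–Echo: 4148.1 m
Echo–Foxtrot: 3522.4 m
Smallest added distance is 1635.1 m, inserting between Alpha and Bravo.

between Alpha and Bravo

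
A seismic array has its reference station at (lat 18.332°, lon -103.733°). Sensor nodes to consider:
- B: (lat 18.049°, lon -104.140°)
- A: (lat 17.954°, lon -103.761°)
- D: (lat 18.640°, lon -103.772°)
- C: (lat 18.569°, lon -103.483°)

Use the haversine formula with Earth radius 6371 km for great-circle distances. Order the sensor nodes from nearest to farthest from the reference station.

Distance from the reference station at (lat 18.332°, lon -103.733°) to each:
D (lat 18.640°, lon -103.772°): 34.5 km
C (lat 18.569°, lon -103.483°): 37.3 km
A (lat 17.954°, lon -103.761°): 42.1 km
B (lat 18.049°, lon -104.140°): 53.3 km

D, C, A, B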